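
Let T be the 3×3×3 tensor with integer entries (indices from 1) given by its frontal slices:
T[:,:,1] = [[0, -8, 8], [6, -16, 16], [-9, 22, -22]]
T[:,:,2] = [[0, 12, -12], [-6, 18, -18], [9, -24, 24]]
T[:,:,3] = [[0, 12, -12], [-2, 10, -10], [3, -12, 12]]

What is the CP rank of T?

2

Lower bound: the mode-3 unfolding of T (rows indexed by k, columns by (i,j) = (1,1), (1,2), (1,3), (2,1), (2,2), (2,3), (3,1), (3,2), (3,3)) is [[0, -8, 8, 6, -16, 16, -9, 22, -22], [0, 12, -12, -6, 18, -18, 9, -24, 24], [0, 12, -12, -2, 10, -10, 3, -12, 12]].
There the 2×2 minor on rows k ∈ {1, 2}, columns (i,j) ∈ {(1,2), (2,1)} is det [[-8, 6], [12, -6]] = -24 ≠ 0, so this unfolding has rank ≥ 2; CP rank is at least every unfolding rank, so rank(T) ≥ 2. (Flattening ranks never certify an upper bound on CP rank; for that we must actually write T with 2 rank-1 terms.)
Upper bound — finding two terms. Write S_k = T[:,:,k] for the frontal slices: S₁ = [[0, -8, 8], [6, -16, 16], [-9, 22, -22]], S₂ = [[0, 12, -12], [-6, 18, -18], [9, -24, 24]], S₃ = [[0, 12, -12], [-2, 10, -10], [3, -12, 12]].
If T = a₁ (x) b₁ (x) c₁ + a₂ (x) b₂ (x) c₂ then each S_k = c₁[k]·a₁b₁ᵀ + c₂[k]·a₂b₂ᵀ. S₁ and S₂ are linearly independent, so a₁b₁ᵀ and a₂b₂ᵀ must span the same plane of matrices: they are the rank-1 matrices of the form x·S₁ + y·S₂.
The 2×2 minor of x·S₁ + y·S₂ on rows {1,2}, columns {1,2} is 48·x² − 120·xy + 72·y² = 24·(2·x − 3·y)(x − y), vanishing at (x:y) = (3:2) and (1:1).
M₁ = 3·S₁ + 2·S₂ = [[0, 0, 0], [6, -12, 12], [-9, 18, -18]] = 3·[0, 2, -3][1, -2, 2]ᵀ and M₂ = S₁ + S₂ = [[0, 4, -4], [0, 2, -2], [0, -2, 2]] = 2·[2, 1, -1][0, 1, -1]ᵀ, so take a₁ = [0, 2, -3], b₁ = [1, -2, 2], a₂ = [2, 1, -1], b₂ = [0, 1, -1].
Each slice is an integer combination of E₁ = a₁b₁ᵀ and E₂ = a₂b₂ᵀ: S₁ = 3·E₁ − 4·E₂, S₂ = −3·E₁ + 6·E₂, S₃ = −E₁ + 6·E₂; reading off coefficients, c₁ = [3, -3, -1] and c₂ = [-4, 6, 6].
Hence T = [0, 2, -3] (x) [1, -2, 2] (x) [3, -3, -1] + [2, 1, -1] (x) [0, 1, -1] (x) [-4, 6, 6], so rank(T) ≤ 2.
These bounds meet, so rank(T) = 2.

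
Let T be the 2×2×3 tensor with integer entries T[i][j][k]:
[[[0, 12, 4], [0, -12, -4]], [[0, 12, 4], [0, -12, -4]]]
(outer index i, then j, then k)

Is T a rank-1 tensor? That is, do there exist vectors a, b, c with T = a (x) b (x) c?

Yes

The mode-1 fibre T[:,0,1] = [12, 12] gives a = (1, 1) (primitive direction); the mode-2 fibre T[0,:,1] = [12, -12] gives b = (1, -1); then c[k] = T[0,0,k] / (a[0]·b[0]) = [0, 12, 4] / 1 = (0, 12, 4).
Expanding (1, 1) (x) (1, -1) (x) (0, 12, 4) reproduces all 12 entries of T, so T = (1, 1) (x) (1, -1) (x) (0, 12, 4) and rank(T) ≤ 1.
Equivalently every frontal slice T[:,:,k] is c[k] times the rank-1 matrix (1, 1) (x) (1, -1). So T has rank 1 (it is nonzero).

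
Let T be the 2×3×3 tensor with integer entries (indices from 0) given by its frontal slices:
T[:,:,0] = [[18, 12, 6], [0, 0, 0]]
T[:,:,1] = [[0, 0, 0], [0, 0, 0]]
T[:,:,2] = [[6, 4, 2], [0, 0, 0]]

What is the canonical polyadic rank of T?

1

Lower bound: T ≠ 0 (e.g. T[0,0,0] = 18), so rank(T) ≥ 1.
Upper bound: if T = a ⊗ b ⊗ c then every fibre of T is a multiple of the corresponding factor, so read the factors off the fibres through the nonzero entry T[0,0,0] = 18.
The mode-1 fibre T[:,0,0] = [18, 0] gives a = [1, 0] (primitive direction); the mode-2 fibre T[0,:,0] = [18, 12, 6] gives b = [3, 2, 1]; then c[k] = T[0,0,k] / (a[0]·b[0]) = [18, 0, 6] / 3 = [6, 0, 2].
Expanding [1, 0] ⊗ [3, 2, 1] ⊗ [6, 0, 2] reproduces all 18 entries of T, so T = [1, 0] ⊗ [3, 2, 1] ⊗ [6, 0, 2] and rank(T) ≤ 1.
These bounds meet, so rank(T) = 1.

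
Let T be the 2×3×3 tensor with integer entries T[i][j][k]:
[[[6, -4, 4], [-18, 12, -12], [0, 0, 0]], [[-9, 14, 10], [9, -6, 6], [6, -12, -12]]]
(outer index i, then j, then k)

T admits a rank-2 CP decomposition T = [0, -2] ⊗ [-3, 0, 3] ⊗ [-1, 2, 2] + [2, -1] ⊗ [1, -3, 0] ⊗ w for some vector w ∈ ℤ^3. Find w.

w = [3, -2, 2]

Subtract the known terms from T to get the rank-1 residual R = [2, -1] ⊗ [1, -3, 0] ⊗ w, so R[i,j,k] = a[i]·b[j]·w[k]. Pick indices with nonzero a[0]·b[0] = (2)·(1) = 2. Only the fibre through (0,0,·) is needed: R[0,0,:] = T[0,0,:] − Σₗ aₗ[0]bₗ[0]cₗ = [6, -4, 4] − (0)·(-3)·[-1, 2, 2] = [6, -4, 4]. Then w[k] = R[0,0,k] / 2 for each k, giving w = [6, -4, 4] / 2 = [3, -2, 2].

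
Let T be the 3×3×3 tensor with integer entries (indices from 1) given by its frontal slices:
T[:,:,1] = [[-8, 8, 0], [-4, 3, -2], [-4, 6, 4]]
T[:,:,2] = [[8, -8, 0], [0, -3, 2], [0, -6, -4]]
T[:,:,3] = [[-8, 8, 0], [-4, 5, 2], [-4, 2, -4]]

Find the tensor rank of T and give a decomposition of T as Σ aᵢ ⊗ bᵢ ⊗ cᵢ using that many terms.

rank(T) = 3

Lower bound: the mode-2 unfolding of T (rows indexed by j, columns by (i,k) = (1,1), (1,2), (1,3), (2,1), (2,2), (2,3), (3,1), (3,2), (3,3)) is [[-8, 8, -8, -4, 0, -4, -4, 0, -4], [8, -8, 8, 3, -3, 5, 6, -6, 2], [0, 0, 0, -2, 2, 2, 4, -4, -4]].
There the 3×3 minor on rows j ∈ {1, 2, 3}, columns (i,k) ∈ {(1,1), (2,1), (2,2)} is det [[-8, -4, 0], [8, 3, -3], [0, -2, 2]] = 64 ≠ 0, so this unfolding has rank ≥ 3; CP rank is at least every unfolding rank, so rank(T) ≥ 3. (Unfolding ranks only ever bound the CP rank from below — rank(T) can be strictly larger than all of them — so the matching upper bound has to come from an explicit 3-term decomposition.)
Upper bound: T is a sum of 3 rank-1 terms, T = [0, 1, -2] ⊗ [0, 1, 2] ⊗ [-1, 1, 1] + [0, 1, 1] ⊗ [1, 0, 0] ⊗ [0, -4, 0] + [2, 1, 1] ⊗ [1, -1, 0] ⊗ [-4, 4, -4] (one valid choice — decompositions are not unique — normalised so each a, b is primitive with positive first nonzero entry; check it by expanding all entries), so rank(T) ≤ 3.
These bounds meet, so rank(T) = 3.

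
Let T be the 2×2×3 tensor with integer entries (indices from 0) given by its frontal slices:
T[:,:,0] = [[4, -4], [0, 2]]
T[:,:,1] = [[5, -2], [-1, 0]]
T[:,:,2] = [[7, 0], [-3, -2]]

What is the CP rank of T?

3

Lower bound: the mode-3 unfolding of T (rows indexed by k, columns by (i,j) = (0,0), (0,1), (1,0), (1,1)) is [[4, -4, 0, 2], [5, -2, -1, 0], [7, 0, -3, -2]].
There the 3×3 minor on rows k ∈ {0, 1, 2}, columns (i,j) ∈ {(0,0), (0,1), (1,0)} is det [[4, -4, 0], [5, -2, -1], [7, 0, -3]] = -8 ≠ 0, so this unfolding has rank ≥ 3; CP rank is at least every unfolding rank, so rank(T) ≥ 3. (Unfolding ranks only ever bound the CP rank from below — rank(T) can be strictly larger than all of them — so the matching upper bound has to come from an explicit 3-term decomposition.)
Upper bound: T is a sum of 3 rank-1 terms, T = (1, -1) ⊗ (1, 0) ⊗ (2, 1, 1) + (1, -1) ⊗ (1, 1) ⊗ (-2, 0, 2) + (1, 0) ⊗ (2, -1) ⊗ (2, 2, 2) (one valid choice — decompositions are not unique — normalised so each a, b is primitive with positive first nonzero entry; check it by expanding all entries), so rank(T) ≤ 3.
These bounds meet, so rank(T) = 3.
Check entry T[0,0,2] = 7: (1)·(1)·(1) + (1)·(1)·(2) + (1)·(2)·(2) = 7.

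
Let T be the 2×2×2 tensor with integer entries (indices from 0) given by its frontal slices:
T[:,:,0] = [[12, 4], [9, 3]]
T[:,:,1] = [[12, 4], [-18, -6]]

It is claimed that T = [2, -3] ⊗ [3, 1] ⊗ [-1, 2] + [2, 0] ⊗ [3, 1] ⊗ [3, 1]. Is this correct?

No

Reconstruct entry (0,0,1) from the claimed factors: Σₗ aₗ[0]bₗ[0]cₗ[1] = (2)·(3)·(2) + (2)·(3)·(1) = 18, but T[0,0,1] = 12. The claim is false.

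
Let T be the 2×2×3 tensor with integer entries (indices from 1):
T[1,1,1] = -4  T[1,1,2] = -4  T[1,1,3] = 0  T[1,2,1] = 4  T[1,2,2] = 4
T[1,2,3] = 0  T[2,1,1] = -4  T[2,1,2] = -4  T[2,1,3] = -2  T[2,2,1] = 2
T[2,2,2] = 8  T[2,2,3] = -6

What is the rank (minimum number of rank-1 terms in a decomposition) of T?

Lower bound: the mode-3 unfolding of T (rows indexed by k, columns by (i,j) = (1,1), (1,2), (2,1), (2,2)) is [[-4, 4, -4, 2], [-4, 4, -4, 8], [0, 0, -2, -6]].
There the 3×3 minor on rows k ∈ {1, 2, 3}, columns (i,j) ∈ {(1,1), (2,1), (2,2)} is det [[-4, -4, 2], [-4, -4, 8], [0, -2, -6]] = -48 ≠ 0, so this unfolding has rank ≥ 3; CP rank is at least every unfolding rank, so rank(T) ≥ 3. (This is only a lower bound: in general the CP rank may exceed every unfolding rank, so we still need to exhibit 3 rank-1 terms summing to T.)
Upper bound: T is a sum of 3 rank-1 terms, T = (0, 1) ⊗ (0, 1) ⊗ (-2, 4, -4) + (0, 1) ⊗ (1, 1) ⊗ (0, 0, -2) + (1, 1) ⊗ (1, -1) ⊗ (-4, -4, 0) (written with every a and b primitive with positive leading entry and the scale carried by c; CP decompositions are not unique, and this one is verified by expanding entrywise), so rank(T) ≤ 3.
These bounds meet, so rank(T) = 3.
Check entry T[1,1,2] = -4: (0)·(0)·(4) + (0)·(1)·(0) + (1)·(1)·(-4) = -4.

3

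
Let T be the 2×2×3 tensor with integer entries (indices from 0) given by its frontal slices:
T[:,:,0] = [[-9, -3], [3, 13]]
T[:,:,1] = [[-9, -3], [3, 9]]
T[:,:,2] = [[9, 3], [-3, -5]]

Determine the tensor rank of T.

Lower bound: the mode-1 unfolding of T (rows indexed by i, columns by (j,k) = (0,0), (0,1), (0,2), (1,0), (1,1), (1,2)) is [[-9, -9, 9, -3, -3, 3], [3, 3, -3, 13, 9, -5]].
There the 2×2 minor on rows i ∈ {0, 1}, columns (j,k) ∈ {(0,0), (1,0)} is det [[-9, -3], [3, 13]] = -108 ≠ 0, so this unfolding has rank ≥ 2; CP rank is at least every unfolding rank, so rank(T) ≥ 2. (Unfolding ranks only ever bound the CP rank from below — rank(T) can be strictly larger than all of them — so the matching upper bound has to come from an explicit 2-term decomposition.)
Upper bound — finding two terms. Write S_k = T[:,:,k] for the frontal slices: S₀ = [[-9, -3], [3, 13]], S₁ = [[-9, -3], [3, 9]], S₂ = [[9, 3], [-3, -5]].
If T = a₁ ⊗ b₁ ⊗ c₁ + a₂ ⊗ b₂ ⊗ c₂ then each S_k = c₁[k]·a₁b₁ᵀ + c₂[k]·a₂b₂ᵀ. S₀ and S₁ are linearly independent, so a₁b₁ᵀ and a₂b₂ᵀ must span the same plane of matrices: they are the rank-1 matrices of the form x·S₀ + y·S₁.
det(x·S₀ + y·S₁) is −108·x² − 180·xy − 72·y² = (-36)·(3·x + 2·y)(x + y), vanishing at (x:y) = (2:-3) and (1:-1).
M₁ = 2·S₀ − 3·S₁ = [[9, 3], [-3, -1]] = [3, -1][3, 1]ᵀ and M₂ = S₀ − S₁ = [[0, 0], [0, 4]] = 4·[0, 1][0, 1]ᵀ, so take a₁ = [3, -1], b₁ = [3, 1], a₂ = [0, 1], b₂ = [0, 1].
Each slice is an integer combination of E₁ = a₁b₁ᵀ and E₂ = a₂b₂ᵀ: S₀ = −E₁ + 12·E₂, S₁ = −E₁ + 8·E₂, S₂ = E₁ − 4·E₂; reading off coefficients, c₁ = [-1, -1, 1] and c₂ = [12, 8, -4].
Hence T = [3, -1] ⊗ [3, 1] ⊗ [-1, -1, 1] + [0, 1] ⊗ [0, 1] ⊗ [12, 8, -4], so rank(T) ≤ 2.
These bounds meet, so rank(T) = 2.
Check entry T[0,0,1] = -9: (3)·(3)·(-1) + (0)·(0)·(8) = -9.

2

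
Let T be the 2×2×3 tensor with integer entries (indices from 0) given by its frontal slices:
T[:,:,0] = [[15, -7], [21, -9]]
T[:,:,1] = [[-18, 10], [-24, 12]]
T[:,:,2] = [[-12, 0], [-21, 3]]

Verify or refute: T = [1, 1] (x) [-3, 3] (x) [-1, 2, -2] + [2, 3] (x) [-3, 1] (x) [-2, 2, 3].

Yes

Reconstruct entrywise from the claimed factors. For example, T[0,1,2] = 0 and Σₗ aₗ[0]bₗ[1]cₗ[2] = (1)·(3)·(-2) + (2)·(1)·(3) = 0; checking all 12 entries, every one matches. The claim holds.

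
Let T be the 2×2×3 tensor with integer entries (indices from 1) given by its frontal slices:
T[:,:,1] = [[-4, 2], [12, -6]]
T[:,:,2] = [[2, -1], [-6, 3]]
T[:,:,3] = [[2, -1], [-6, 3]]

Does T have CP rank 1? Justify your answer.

Yes

If T = a (x) b (x) c then every fibre of T is a multiple of the corresponding factor, so read the factors off the fibres through the nonzero entry T[1,1,1] = -4.
The mode-1 fibre T[:,1,1] = [-4, 12] gives a = (1, -3) (primitive direction); the mode-2 fibre T[1,:,1] = [-4, 2] gives b = (2, -1); then c[k] = T[1,1,k] / (a[1]·b[1]) = [-4, 2, 2] / 2 = (-2, 1, 1).
Expanding (1, -3) (x) (2, -1) (x) (-2, 1, 1) reproduces all 12 entries of T, so T = (1, -3) (x) (2, -1) (x) (-2, 1, 1) and rank(T) ≤ 1.
Equivalently every frontal slice T[:,:,k] is c[k] times the rank-1 matrix (1, -3) (x) (2, -1). So T has rank 1 (it is nonzero).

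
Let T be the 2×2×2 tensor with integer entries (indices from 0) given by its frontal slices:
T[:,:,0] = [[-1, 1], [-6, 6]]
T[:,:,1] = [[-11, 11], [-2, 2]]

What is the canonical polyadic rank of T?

2

Lower bound: the mode-3 unfolding of T (rows indexed by k, columns by (i,j) = (0,0), (0,1), (1,0), (1,1)) is [[-1, 1, -6, 6], [-11, 11, -2, 2]].
There the 2×2 minor on rows k ∈ {0, 1}, columns (i,j) ∈ {(0,0), (1,0)} is det [[-1, -6], [-11, -2]] = -64 ≠ 0, so this unfolding has rank ≥ 2; CP rank is at least every unfolding rank, so rank(T) ≥ 2. (This is only a lower bound: in general the CP rank may exceed every unfolding rank, so we still need to exhibit 2 rank-1 terms summing to T.)
Upper bound — finding two terms. Every mode-2 slice of T is a multiple of one matrix: T[:,j,:] = b[j]·M with b = [1, -1] and M = [[-1, -11], [-6, -2]] (rows indexed by i, columns by k). So it suffices to write M as a sum of two rank-1 matrices.
Splitting M by its rows (i = 0, 1), M = [1, 0][-1, -11]ᵀ + [0, 1][-6, -2]ᵀ.
Hence T = [1, 0] ⊗ [1, -1] ⊗ [-1, -11] + [0, 1] ⊗ [1, -1] ⊗ [-6, -2], so rank(T) ≤ 2.
These bounds meet, so rank(T) = 2.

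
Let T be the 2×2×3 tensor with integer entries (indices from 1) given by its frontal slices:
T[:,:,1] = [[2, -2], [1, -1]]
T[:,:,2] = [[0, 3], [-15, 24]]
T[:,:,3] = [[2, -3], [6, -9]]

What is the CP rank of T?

2

Lower bound: the mode-3 unfolding of T (rows indexed by k, columns by (i,j) = (1,1), (1,2), (2,1), (2,2)) is [[2, -2, 1, -1], [0, 3, -15, 24], [2, -3, 6, -9]].
There the 2×2 minor on rows k ∈ {1, 2}, columns (i,j) ∈ {(1,1), (1,2)} is det [[2, -2], [0, 3]] = 6 ≠ 0, so this unfolding has rank ≥ 2; CP rank is at least every unfolding rank, so rank(T) ≥ 2. (Flattening ranks never certify an upper bound on CP rank; for that we must actually write T with 2 rank-1 terms.)
Upper bound — finding two terms. Write S_k = T[:,:,k] for the frontal slices: S₁ = [[2, -2], [1, -1]], S₂ = [[0, 3], [-15, 24]], S₃ = [[2, -3], [6, -9]].
If T = a₁ ⊗ b₁ ⊗ c₁ + a₂ ⊗ b₂ ⊗ c₂ then each S_k = c₁[k]·a₁b₁ᵀ + c₂[k]·a₂b₂ᵀ. S₁ and S₂ are linearly independent, so a₁b₁ᵀ and a₂b₂ᵀ must span the same plane of matrices: they are the rank-1 matrices of the form x·S₁ + y·S₂.
det(x·S₁ + y·S₂) is 15·xy + 45·y² = 15·(x + 3·y)(y), vanishing at (x:y) = (3:-1) and (1:0).
M₁ = 3·S₁ − S₂ = [[6, -9], [18, -27]] = 3·(1, 3)(2, -3)ᵀ and M₂ = S₁ = [[2, -2], [1, -1]] = (2, 1)(1, -1)ᵀ, so take a₁ = (1, 3), b₁ = (2, -3), a₂ = (2, 1), b₂ = (1, -1).
Each slice is an integer combination of E₁ = a₁b₁ᵀ and E₂ = a₂b₂ᵀ: S₁ = E₂, S₂ = −3·E₁ + 3·E₂, S₃ = E₁; reading off coefficients, c₁ = (0, -3, 1) and c₂ = (1, 3, 0).
Hence T = (1, 3) ⊗ (2, -3) ⊗ (0, -3, 1) + (2, 1) ⊗ (1, -1) ⊗ (1, 3, 0), so rank(T) ≤ 2.
These bounds meet, so rank(T) = 2.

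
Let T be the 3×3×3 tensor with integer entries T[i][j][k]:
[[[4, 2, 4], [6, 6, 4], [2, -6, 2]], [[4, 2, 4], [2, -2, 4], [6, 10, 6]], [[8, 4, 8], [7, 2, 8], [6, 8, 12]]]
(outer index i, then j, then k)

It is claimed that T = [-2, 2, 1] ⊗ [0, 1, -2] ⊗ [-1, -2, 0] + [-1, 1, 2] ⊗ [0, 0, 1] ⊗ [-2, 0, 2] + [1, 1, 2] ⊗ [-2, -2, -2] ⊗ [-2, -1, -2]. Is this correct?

Yes

Reconstruct entrywise from the claimed factors. For example, T[0,1,2] = 4 and Σₗ aₗ[0]bₗ[1]cₗ[2] = (-2)·(1)·(0) + (-1)·(0)·(2) + (1)·(-2)·(-2) = 4; checking all 27 entries, every one matches. The claim holds.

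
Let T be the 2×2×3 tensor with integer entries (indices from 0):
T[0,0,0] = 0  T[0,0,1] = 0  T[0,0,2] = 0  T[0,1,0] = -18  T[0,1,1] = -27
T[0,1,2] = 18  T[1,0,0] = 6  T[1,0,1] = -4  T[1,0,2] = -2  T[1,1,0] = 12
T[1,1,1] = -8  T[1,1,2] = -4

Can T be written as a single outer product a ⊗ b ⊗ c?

The mode-2 unfolding of T (rows indexed by j, columns by (i,k) = (0,0), (0,1), (0,2), (1,0), (1,1), (1,2)) is [[0, 0, 0, 6, -4, -2], [-18, -27, 18, 12, -8, -4]].
There the 2×2 minor on rows j ∈ {0, 1}, columns (i,k) ∈ {(0,0), (1,0)} is det [[0, 6], [-18, 12]] = 108 ≠ 0, so this unfolding has rank ≥ 2; CP rank is at least every unfolding rank, so rank(T) ≥ 2.
In particular rank(T) ≥ 2 > 1, so T is not rank-1.

No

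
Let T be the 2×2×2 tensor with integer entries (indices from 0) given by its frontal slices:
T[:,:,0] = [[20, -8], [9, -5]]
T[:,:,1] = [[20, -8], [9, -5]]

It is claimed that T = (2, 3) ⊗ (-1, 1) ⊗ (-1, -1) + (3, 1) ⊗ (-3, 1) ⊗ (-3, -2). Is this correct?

Reconstruct entry (0,0,0) from the claimed factors: Σₗ aₗ[0]bₗ[0]cₗ[0] = (2)·(-1)·(-1) + (3)·(-3)·(-3) = 29, but T[0,0,0] = 20. The claim is false.

No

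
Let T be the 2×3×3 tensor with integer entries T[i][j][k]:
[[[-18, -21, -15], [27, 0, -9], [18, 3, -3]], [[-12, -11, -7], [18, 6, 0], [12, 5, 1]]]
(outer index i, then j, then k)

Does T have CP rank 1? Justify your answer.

The mode-3 unfolding of T (rows indexed by k, columns by (i,j) = (0,0), (0,1), (0,2), (1,0), (1,1), (1,2)) is [[-18, 27, 18, -12, 18, 12], [-21, 0, 3, -11, 6, 5], [-15, -9, -3, -7, 0, 1]].
There the 2×2 minor on rows k ∈ {0, 1}, columns (i,j) ∈ {(0,0), (0,1)} is det [[-18, 27], [-21, 0]] = 567 ≠ 0, so this unfolding has rank ≥ 2; CP rank is at least every unfolding rank, so rank(T) ≥ 2.
In particular rank(T) ≥ 2 > 1, so T is not rank-1.

No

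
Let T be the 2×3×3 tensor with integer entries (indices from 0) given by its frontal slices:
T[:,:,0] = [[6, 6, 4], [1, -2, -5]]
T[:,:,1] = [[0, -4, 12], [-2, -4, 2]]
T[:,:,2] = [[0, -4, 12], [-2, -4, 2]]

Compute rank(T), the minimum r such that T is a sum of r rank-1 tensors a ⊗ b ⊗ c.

Lower bound: the mode-2 unfolding of T (rows indexed by j, columns by (i,k) = (0,0), (0,1), (0,2), (1,0), (1,1), (1,2)) is [[6, 0, 0, 1, -2, -2], [6, -4, -4, -2, -4, -4], [4, 12, 12, -5, 2, 2]].
There the 3×3 minor on rows j ∈ {0, 1, 2}, columns (i,k) ∈ {(0,0), (0,1), (1,0)} is det [[6, 0, 1], [6, -4, -2], [4, 12, -5]] = 352 ≠ 0, so this unfolding has rank ≥ 3; CP rank is at least every unfolding rank, so rank(T) ≥ 3. (This is only a lower bound: in general the CP rank may exceed every unfolding rank, so we still need to exhibit 3 rank-1 terms summing to T.)
Upper bound: T is a sum of 3 rank-1 terms, T = [1, 0] ⊗ [1, 1, 2] ⊗ [4, 4, 4] + [1, 2] ⊗ [0, 1, 1] ⊗ [-2, 0, 0] + [2, 1] ⊗ [1, 2, -1] ⊗ [1, -2, -2] (one valid choice — decompositions are not unique — normalised so each a, b is primitive with positive first nonzero entry; check it by expanding all entries), so rank(T) ≤ 3.
These bounds meet, so rank(T) = 3.

3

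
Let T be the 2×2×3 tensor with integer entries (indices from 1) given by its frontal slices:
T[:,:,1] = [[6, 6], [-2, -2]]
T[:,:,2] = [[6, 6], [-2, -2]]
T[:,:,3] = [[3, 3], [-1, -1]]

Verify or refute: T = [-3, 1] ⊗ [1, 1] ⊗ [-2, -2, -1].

Reconstruct entrywise from the claimed factors. For example, T[2,2,1] = -2 and Σₗ aₗ[2]bₗ[2]cₗ[1] = (1)·(1)·(-2) = -2; checking all 12 entries, every one matches. The claim holds.

Yes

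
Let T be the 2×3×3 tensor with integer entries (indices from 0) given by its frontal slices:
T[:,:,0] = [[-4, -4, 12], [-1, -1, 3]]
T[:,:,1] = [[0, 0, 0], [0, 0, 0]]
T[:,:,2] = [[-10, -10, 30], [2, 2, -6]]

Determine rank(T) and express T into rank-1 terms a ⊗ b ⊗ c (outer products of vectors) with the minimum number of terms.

rank(T) = 2

Lower bound: the mode-1 unfolding of T (rows indexed by i, columns by (j,k) = (0,0), (0,1), (0,2), (1,0), (1,1), (1,2), (2,0), (2,1), (2,2)) is [[-4, 0, -10, -4, 0, -10, 12, 0, 30], [-1, 0, 2, -1, 0, 2, 3, 0, -6]].
There the 2×2 minor on rows i ∈ {0, 1}, columns (j,k) ∈ {(0,0), (0,2)} is det [[-4, -10], [-1, 2]] = -18 ≠ 0, so this unfolding has rank ≥ 2; CP rank is at least every unfolding rank, so rank(T) ≥ 2. (Unfolding ranks only ever bound the CP rank from below — rank(T) can be strictly larger than all of them — so the matching upper bound has to come from an explicit 2-term decomposition.)
Upper bound — finding two terms. Every mode-2 slice of T is a multiple of one matrix: T[:,j,:] = b[j]·M with b = [1, 1, -3] and M = [[-4, 0, -10], [-1, 0, 2]] (rows indexed by i, columns by k). So it suffices to write M as a sum of two rank-1 matrices.
Splitting M by its rows (i = 0, 1), M = [1, 0][-4, 0, -10]ᵀ + [0, 1][-1, 0, 2]ᵀ.
Hence T = [1, 0] ⊗ [1, 1, -3] ⊗ [-4, 0, -10] + [0, 1] ⊗ [1, 1, -3] ⊗ [-1, 0, 2], so rank(T) ≤ 2.
These bounds meet, so rank(T) = 2.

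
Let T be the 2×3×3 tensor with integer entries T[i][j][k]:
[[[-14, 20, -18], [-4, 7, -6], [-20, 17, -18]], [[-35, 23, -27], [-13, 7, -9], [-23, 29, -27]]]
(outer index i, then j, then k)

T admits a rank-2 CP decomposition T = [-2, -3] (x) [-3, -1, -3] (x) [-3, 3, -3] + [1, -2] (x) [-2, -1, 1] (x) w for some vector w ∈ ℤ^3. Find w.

w = [-2, -1, 0]

Subtract the known terms from T to get the rank-1 residual R = [1, -2] (x) [-2, -1, 1] (x) w, so R[i,j,k] = a[i]·b[j]·w[k]. Pick indices with nonzero a[0]·b[0] = (1)·(-2) = -2. Only the fibre through (0,0,·) is needed: R[0,0,:] = T[0,0,:] − Σₗ aₗ[0]bₗ[0]cₗ = [-14, 20, -18] − (-2)·(-3)·[-3, 3, -3] = [4, 2, 0]. Then w[k] = R[0,0,k] / -2 for each k, giving w = [4, 2, 0] / -2 = [-2, -1, 0].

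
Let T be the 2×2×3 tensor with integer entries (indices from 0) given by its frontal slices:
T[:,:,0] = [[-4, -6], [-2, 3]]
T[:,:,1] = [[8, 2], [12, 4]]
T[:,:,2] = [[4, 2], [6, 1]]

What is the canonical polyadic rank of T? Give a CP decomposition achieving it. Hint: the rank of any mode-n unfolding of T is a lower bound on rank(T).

Lower bound: the mode-3 unfolding of T (rows indexed by k, columns by (i,j) = (0,0), (0,1), (1,0), (1,1)) is [[-4, -6, -2, 3], [8, 2, 12, 4], [4, 2, 6, 1]].
There the 3×3 minor on rows k ∈ {0, 1, 2}, columns (i,j) ∈ {(0,0), (0,1), (1,0)} is det [[-4, -6, -2], [8, 2, 12], [4, 2, 6]] = 32 ≠ 0, so this unfolding has rank ≥ 3; CP rank is at least every unfolding rank, so rank(T) ≥ 3. (This is only a lower bound: in general the CP rank may exceed every unfolding rank, so we still need to exhibit 3 rank-1 terms summing to T.)
Upper bound: T is a sum of 3 rank-1 terms, T = (0, 1) (x) (1, 0) (x) (0, 8, 4) + (1, -1) (x) (0, 1) (x) (-4, -2, 0) + (2, 1) (x) (2, 1) (x) (-1, 2, 1) (one valid choice — decompositions are not unique — normalised so each a, b is primitive with positive first nonzero entry; check it by expanding all entries), so rank(T) ≤ 3.
These bounds meet, so rank(T) = 3.

rank(T) = 3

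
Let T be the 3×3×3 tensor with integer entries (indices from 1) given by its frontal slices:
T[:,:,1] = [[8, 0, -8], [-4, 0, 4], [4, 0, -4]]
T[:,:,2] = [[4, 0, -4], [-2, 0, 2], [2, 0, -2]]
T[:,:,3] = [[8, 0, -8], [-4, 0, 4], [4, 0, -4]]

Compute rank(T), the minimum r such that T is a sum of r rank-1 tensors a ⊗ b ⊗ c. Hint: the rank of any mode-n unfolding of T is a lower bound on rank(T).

Lower bound: T ≠ 0 (e.g. T[1,1,1] = 8), so rank(T) ≥ 1.
Upper bound: the mode-1 fibre T[:,1,1] = [8, -4, 4] gives a = [2, -1, 1] (primitive direction); the mode-2 fibre T[1,:,1] = [8, 0, -8] gives b = [1, 0, -1]; then c[k] = T[1,1,k] / (a[1]·b[1]) = [8, 4, 8] / 2 = [4, 2, 4].
Expanding [2, -1, 1] ⊗ [1, 0, -1] ⊗ [4, 2, 4] reproduces all 27 entries of T, so T = [2, -1, 1] ⊗ [1, 0, -1] ⊗ [4, 2, 4] and rank(T) ≤ 1.
These bounds meet, so rank(T) = 1.

1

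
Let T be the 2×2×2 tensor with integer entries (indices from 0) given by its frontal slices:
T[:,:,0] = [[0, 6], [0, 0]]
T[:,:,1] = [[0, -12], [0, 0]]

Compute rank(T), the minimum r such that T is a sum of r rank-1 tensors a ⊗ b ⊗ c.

1

Lower bound: T ≠ 0 (e.g. T[0,1,0] = 6), so rank(T) ≥ 1.
Upper bound: if T = a ⊗ b ⊗ c then every fibre of T is a multiple of the corresponding factor, so read the factors off the fibres through the nonzero entry T[0,1,0] = 6.
The mode-1 fibre T[:,1,0] = [6, 0] gives a = [1, 0] (primitive direction); the mode-2 fibre T[0,:,0] = [0, 6] gives b = [0, 1]; then c[k] = T[0,1,k] / (a[0]·b[1]) = [6, -12] / 1 = [6, -12].
Expanding [1, 0] ⊗ [0, 1] ⊗ [6, -12] reproduces all 8 entries of T, so T = [1, 0] ⊗ [0, 1] ⊗ [6, -12] and rank(T) ≤ 1.
These bounds meet, so rank(T) = 1.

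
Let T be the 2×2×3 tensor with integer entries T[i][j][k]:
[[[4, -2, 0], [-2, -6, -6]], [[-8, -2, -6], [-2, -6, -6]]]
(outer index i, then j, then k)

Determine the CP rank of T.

Lower bound: the mode-3 unfolding of T (rows indexed by k, columns by (i,j) = (0,0), (0,1), (1,0), (1,1)) is [[4, -2, -8, -2], [-2, -6, -2, -6], [0, -6, -6, -6]].
There the 3×3 minor on rows k ∈ {0, 1, 2}, columns (i,j) ∈ {(0,0), (0,1), (1,0)} is det [[4, -2, -8], [-2, -6, -2], [0, -6, -6]] = 24 ≠ 0, so this unfolding has rank ≥ 3; CP rank is at least every unfolding rank, so rank(T) ≥ 3. (This is only a lower bound: in general the CP rank may exceed every unfolding rank, so we still need to exhibit 3 rank-1 terms summing to T.)
Upper bound: T is a sum of 3 rank-1 terms, T = [1, 1] (x) [0, 1] (x) [2, -4, -2] + [1, 1] (x) [1, 1] (x) [-4, -2, -4] + [2, -1] (x) [1, 0] (x) [4, 0, 2] (written with every a and b primitive with positive leading entry and the scale carried by c; CP decompositions are not unique, and this one is verified by expanding entrywise), so rank(T) ≤ 3.
These bounds meet, so rank(T) = 3.
Check entry T[1,0,2] = -6: (1)·(0)·(-2) + (1)·(1)·(-4) + (-1)·(1)·(2) = -6.

3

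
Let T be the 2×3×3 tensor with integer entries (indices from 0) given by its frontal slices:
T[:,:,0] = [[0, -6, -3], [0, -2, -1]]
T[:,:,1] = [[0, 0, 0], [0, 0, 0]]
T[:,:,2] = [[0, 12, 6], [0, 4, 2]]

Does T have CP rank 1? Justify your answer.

If T = a ⊗ b ⊗ c then every fibre of T is a multiple of the corresponding factor, so read the factors off the fibres through the nonzero entry T[0,1,0] = -6.
The mode-1 fibre T[:,1,0] = [-6, -2] gives a = [3, 1] (primitive direction); the mode-2 fibre T[0,:,0] = [0, -6, -3] gives b = [0, 2, 1]; then c[k] = T[0,1,k] / (a[0]·b[1]) = [-6, 0, 12] / 6 = [-1, 0, 2].
Expanding [3, 1] ⊗ [0, 2, 1] ⊗ [-1, 0, 2] reproduces all 18 entries of T, so T = [3, 1] ⊗ [0, 2, 1] ⊗ [-1, 0, 2] and rank(T) ≤ 1.
Equivalently every frontal slice T[:,:,k] is c[k] times the rank-1 matrix [3, 1] ⊗ [0, 2, 1]. So T has rank 1 (it is nonzero).

Yes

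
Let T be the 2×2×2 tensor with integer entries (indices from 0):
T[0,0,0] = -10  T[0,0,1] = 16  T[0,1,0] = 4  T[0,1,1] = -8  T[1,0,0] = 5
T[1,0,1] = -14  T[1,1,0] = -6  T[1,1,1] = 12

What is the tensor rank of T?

Lower bound: the mode-3 unfolding of T (rows indexed by k, columns by (i,j) = (0,0), (0,1), (1,0), (1,1)) is [[-10, 4, 5, -6], [16, -8, -14, 12]].
There the 2×2 minor on rows k ∈ {0, 1}, columns (i,j) ∈ {(0,0), (0,1)} is det [[-10, 4], [16, -8]] = 16 ≠ 0, so this unfolding has rank ≥ 2; CP rank is at least every unfolding rank, so rank(T) ≥ 2. (Flattening ranks never certify an upper bound on CP rank; for that we must actually write T with 2 rank-1 terms.)
Upper bound — finding two terms. Write S_k = T[:,:,k] for the frontal slices: S₀ = [[-10, 4], [5, -6]], S₁ = [[16, -8], [-14, 12]].
If T = a₁ ⊗ b₁ ⊗ c₁ + a₂ ⊗ b₂ ⊗ c₂ then each S_k = c₁[k]·a₁b₁ᵀ + c₂[k]·a₂b₂ᵀ. S₀ and S₁ are linearly independent, so a₁b₁ᵀ and a₂b₂ᵀ must span the same plane of matrices: they are the rank-1 matrices of the form x·S₀ + y·S₁.
det(x·S₀ + y·S₁) is 40·x² − 120·xy + 80·y² = 40·(x − 2·y)(x − y), vanishing at (x:y) = (2:1) and (1:1).
M₁ = 2·S₀ + S₁ = [[-4, 0], [-4, 0]] = (-4)·[1, 1][1, 0]ᵀ and M₂ = S₀ + S₁ = [[6, -4], [-9, 6]] = [2, -3][3, -2]ᵀ, so take a₁ = [1, 1], b₁ = [1, 0], a₂ = [2, -3], b₂ = [3, -2].
Each slice is an integer combination of E₁ = a₁b₁ᵀ and E₂ = a₂b₂ᵀ: S₀ = −4·E₁ − E₂, S₁ = 4·E₁ + 2·E₂; reading off coefficients, c₁ = [-4, 4] and c₂ = [-1, 2].
Hence T = [1, 1] ⊗ [1, 0] ⊗ [-4, 4] + [2, -3] ⊗ [3, -2] ⊗ [-1, 2], so rank(T) ≤ 2.
These bounds meet, so rank(T) = 2.

2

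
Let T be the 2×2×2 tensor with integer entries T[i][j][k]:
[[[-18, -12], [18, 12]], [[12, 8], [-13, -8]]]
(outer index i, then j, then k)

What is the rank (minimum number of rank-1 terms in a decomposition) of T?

2

Lower bound: the mode-2 unfolding of T (rows indexed by j, columns by (i,k) = (0,0), (0,1), (1,0), (1,1)) is [[-18, -12, 12, 8], [18, 12, -13, -8]].
There the 2×2 minor on rows j ∈ {0, 1}, columns (i,k) ∈ {(0,0), (1,0)} is det [[-18, 12], [18, -13]] = 18 ≠ 0, so this unfolding has rank ≥ 2; CP rank is at least every unfolding rank, so rank(T) ≥ 2. (Flattening ranks never certify an upper bound on CP rank; for that we must actually write T with 2 rank-1 terms.)
Upper bound — finding two terms. Write S_k = T[:,:,k] for the frontal slices: S₀ = [[-18, 18], [12, -13]], S₁ = [[-12, 12], [8, -8]].
If T = a₁ ⊗ b₁ ⊗ c₁ + a₂ ⊗ b₂ ⊗ c₂ then each S_k = c₁[k]·a₁b₁ᵀ + c₂[k]·a₂b₂ᵀ. S₀ and S₁ are linearly independent, so a₁b₁ᵀ and a₂b₂ᵀ must span the same plane of matrices: they are the rank-1 matrices of the form x·S₀ + y·S₁.
det(x·S₀ + y·S₁) is 18·x² + 12·xy = 6·(3·x + 2·y)(x), vanishing at (x:y) = (2:-3) and (0:1).
M₁ = 2·S₀ − 3·S₁ = [[0, 0], [0, -2]] = (-2)·[0, 1][0, 1]ᵀ and M₂ = S₁ = [[-12, 12], [8, -8]] = (-4)·[3, -2][1, -1]ᵀ, so take a₁ = [0, 1], b₁ = [0, 1], a₂ = [3, -2], b₂ = [1, -1].
Each slice is an integer combination of E₁ = a₁b₁ᵀ and E₂ = a₂b₂ᵀ: S₀ = −E₁ − 6·E₂, S₁ = −4·E₂; reading off coefficients, c₁ = [-1, 0] and c₂ = [-6, -4].
Hence T = [0, 1] ⊗ [0, 1] ⊗ [-1, 0] + [3, -2] ⊗ [1, -1] ⊗ [-6, -4], so rank(T) ≤ 2.
These bounds meet, so rank(T) = 2.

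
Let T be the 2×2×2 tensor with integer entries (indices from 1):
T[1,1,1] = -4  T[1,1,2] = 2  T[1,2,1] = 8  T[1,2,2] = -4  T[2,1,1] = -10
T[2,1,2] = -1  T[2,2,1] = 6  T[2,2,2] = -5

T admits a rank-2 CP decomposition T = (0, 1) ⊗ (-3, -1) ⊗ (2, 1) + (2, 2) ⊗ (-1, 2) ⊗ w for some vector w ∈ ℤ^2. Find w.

w = (2, -1)

Subtract the known terms from T to get the rank-1 residual R = (2, 2) ⊗ (-1, 2) ⊗ w, so R[i,j,k] = a[i]·b[j]·w[k]. Pick indices with nonzero a[1]·b[1] = (2)·(-1) = -2. Only the fibre through (1,1,·) is needed: R[1,1,:] = T[1,1,:] − Σₗ aₗ[1]bₗ[1]cₗ = [-4, 2] − (0)·(-3)·(2, 1) = [-4, 2]. Then w[k] = R[1,1,k] / -2 for each k, giving w = [-4, 2] / -2 = (2, -1).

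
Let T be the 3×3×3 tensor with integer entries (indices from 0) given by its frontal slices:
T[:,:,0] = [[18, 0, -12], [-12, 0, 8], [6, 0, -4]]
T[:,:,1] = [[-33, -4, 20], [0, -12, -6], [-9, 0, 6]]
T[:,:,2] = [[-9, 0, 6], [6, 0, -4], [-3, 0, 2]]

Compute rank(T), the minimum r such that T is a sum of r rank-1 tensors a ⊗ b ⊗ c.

Lower bound: the mode-1 unfolding of T (rows indexed by i, columns by (j,k) = (0,0), (0,1), (0,2), (1,0), (1,1), (1,2), (2,0), (2,1), (2,2)) is [[18, -33, -9, 0, -4, 0, -12, 20, 6], [-12, 0, 6, 0, -12, 0, 8, -6, -4], [6, -9, -3, 0, 0, 0, -4, 6, 2]].
There the 2×2 minor on rows i ∈ {0, 1}, columns (j,k) ∈ {(0,0), (0,1)} is det [[18, -33], [-12, 0]] = -396 ≠ 0, so this unfolding has rank ≥ 2; CP rank is at least every unfolding rank, so rank(T) ≥ 2. (Unfolding ranks only ever bound the CP rank from below — rank(T) can be strictly larger than all of them — so the matching upper bound has to come from an explicit 2-term decomposition.)
Upper bound — finding two terms. Write S_k = T[:,:,k] for the frontal slices: S₀ = [[18, 0, -12], [-12, 0, 8], [6, 0, -4]], S₁ = [[-33, -4, 20], [0, -12, -6], [-9, 0, 6]], S₂ = [[-9, 0, 6], [6, 0, -4], [-3, 0, 2]].
If T = a₁ ⊗ b₁ ⊗ c₁ + a₂ ⊗ b₂ ⊗ c₂ then each S_k = c₁[k]·a₁b₁ᵀ + c₂[k]·a₂b₂ᵀ. S₀ and S₁ are linearly independent, so a₁b₁ᵀ and a₂b₂ᵀ must span the same plane of matrices: they are the rank-1 matrices of the form x·S₀ + y·S₁.
The 2×2 minor of x·S₀ + y·S₁ on rows {0,1}, columns {0,1} is −264·xy + 396·y² = (-132)·(2·x − 3·y)(y), vanishing at (x:y) = (3:2) and (1:0).
M₁ = 3·S₀ + 2·S₁ = [[-12, -8, 4], [-36, -24, 12], [0, 0, 0]] = (-4)·[1, 3, 0][3, 2, -1]ᵀ and M₂ = S₀ = [[18, 0, -12], [-12, 0, 8], [6, 0, -4]] = 2·[3, -2, 1][3, 0, -2]ᵀ, so take a₁ = [1, 3, 0], b₁ = [3, 2, -1], a₂ = [3, -2, 1], b₂ = [3, 0, -2].
Each slice is an integer combination of E₁ = a₁b₁ᵀ and E₂ = a₂b₂ᵀ: S₀ = 2·E₂, S₁ = −2·E₁ − 3·E₂, S₂ = −E₂; reading off coefficients, c₁ = [0, -2, 0] and c₂ = [2, -3, -1].
Hence T = [1, 3, 0] ⊗ [3, 2, -1] ⊗ [0, -2, 0] + [3, -2, 1] ⊗ [3, 0, -2] ⊗ [2, -3, -1], so rank(T) ≤ 2.
These bounds meet, so rank(T) = 2.
Check entry T[0,2,1] = 20: (1)·(-1)·(-2) + (3)·(-2)·(-3) = 20.

2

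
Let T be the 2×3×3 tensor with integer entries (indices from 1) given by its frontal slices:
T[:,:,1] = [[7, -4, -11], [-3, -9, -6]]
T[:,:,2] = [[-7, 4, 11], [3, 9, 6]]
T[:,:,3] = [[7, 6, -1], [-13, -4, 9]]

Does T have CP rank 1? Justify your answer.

The mode-1 unfolding of T (rows indexed by i, columns by (j,k) = (1,1), (1,2), (1,3), (2,1), (2,2), (2,3), (3,1), (3,2), (3,3)) is [[7, -7, 7, -4, 4, 6, -11, 11, -1], [-3, 3, -13, -9, 9, -4, -6, 6, 9]].
There the 2×2 minor on rows i ∈ {1, 2}, columns (j,k) ∈ {(1,1), (1,3)} is det [[7, 7], [-3, -13]] = -70 ≠ 0, so this unfolding has rank ≥ 2; CP rank is at least every unfolding rank, so rank(T) ≥ 2.
In particular rank(T) ≥ 2 > 1, so T is not rank-1.

No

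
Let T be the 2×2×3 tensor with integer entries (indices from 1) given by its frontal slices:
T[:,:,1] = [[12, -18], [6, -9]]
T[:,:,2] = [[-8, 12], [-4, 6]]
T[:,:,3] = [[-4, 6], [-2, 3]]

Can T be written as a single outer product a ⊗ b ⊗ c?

If T = a ⊗ b ⊗ c then every fibre of T is a multiple of the corresponding factor, so read the factors off the fibres through the nonzero entry T[1,1,1] = 12.
The mode-1 fibre T[:,1,1] = [12, 6] gives a = [2, 1] (primitive direction); the mode-2 fibre T[1,:,1] = [12, -18] gives b = [2, -3]; then c[k] = T[1,1,k] / (a[1]·b[1]) = [12, -8, -4] / 4 = [3, -2, -1].
Expanding [2, 1] ⊗ [2, -3] ⊗ [3, -2, -1] reproduces all 12 entries of T, so T = [2, 1] ⊗ [2, -3] ⊗ [3, -2, -1] and rank(T) ≤ 1.
Equivalently every frontal slice T[:,:,k] is c[k] times the rank-1 matrix [2, 1] ⊗ [2, -3]. So T has rank 1 (it is nonzero).

Yes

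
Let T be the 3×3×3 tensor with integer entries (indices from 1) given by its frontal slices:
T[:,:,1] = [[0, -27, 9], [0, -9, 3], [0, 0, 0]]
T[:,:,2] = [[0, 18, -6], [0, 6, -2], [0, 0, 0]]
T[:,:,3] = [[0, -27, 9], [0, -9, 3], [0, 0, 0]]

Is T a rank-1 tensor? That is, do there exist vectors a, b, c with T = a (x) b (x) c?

Yes

If T = a (x) b (x) c then every fibre of T is a multiple of the corresponding factor, so read the factors off the fibres through the nonzero entry T[1,2,1] = -27.
The mode-1 fibre T[:,2,1] = [-27, -9, 0] gives a = [3, 1, 0] (primitive direction); the mode-2 fibre T[1,:,1] = [0, -27, 9] gives b = [0, 3, -1]; then c[k] = T[1,2,k] / (a[1]·b[2]) = [-27, 18, -27] / 9 = [-3, 2, -3].
Expanding [3, 1, 0] (x) [0, 3, -1] (x) [-3, 2, -3] reproduces all 27 entries of T, so T = [3, 1, 0] (x) [0, 3, -1] (x) [-3, 2, -3] and rank(T) ≤ 1.
Equivalently every frontal slice T[:,:,k] is c[k] times the rank-1 matrix [3, 1, 0] (x) [0, 3, -1]. So T has rank 1 (it is nonzero).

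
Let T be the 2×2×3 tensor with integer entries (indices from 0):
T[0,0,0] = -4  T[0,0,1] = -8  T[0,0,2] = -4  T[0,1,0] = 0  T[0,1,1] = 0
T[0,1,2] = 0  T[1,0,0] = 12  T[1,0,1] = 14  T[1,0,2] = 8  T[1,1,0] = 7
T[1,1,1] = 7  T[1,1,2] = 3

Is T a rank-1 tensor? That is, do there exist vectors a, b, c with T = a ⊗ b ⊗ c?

The mode-3 unfolding of T (rows indexed by k, columns by (i,j) = (0,0), (0,1), (1,0), (1,1)) is [[-4, 0, 12, 7], [-8, 0, 14, 7], [-4, 0, 8, 3]].
There the 3×3 minor on rows k ∈ {0, 1, 2}, columns (i,j) ∈ {(0,0), (1,0), (1,1)} is det [[-4, 12, 7], [-8, 14, 7], [-4, 8, 3]] = -48 ≠ 0, so this unfolding has rank ≥ 3; CP rank is at least every unfolding rank, so rank(T) ≥ 3.
In particular rank(T) ≥ 3 > 1, so T is not rank-1.

No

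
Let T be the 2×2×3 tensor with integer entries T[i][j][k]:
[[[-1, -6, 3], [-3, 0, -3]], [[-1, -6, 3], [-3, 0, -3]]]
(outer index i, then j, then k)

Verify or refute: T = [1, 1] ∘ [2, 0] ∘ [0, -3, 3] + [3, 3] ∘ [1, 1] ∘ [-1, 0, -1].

Reconstruct entry (0,0,0) from the claimed factors: Σₗ aₗ[0]bₗ[0]cₗ[0] = (1)·(2)·(0) + (3)·(1)·(-1) = -3, but T[0,0,0] = -1. The claim is false.

No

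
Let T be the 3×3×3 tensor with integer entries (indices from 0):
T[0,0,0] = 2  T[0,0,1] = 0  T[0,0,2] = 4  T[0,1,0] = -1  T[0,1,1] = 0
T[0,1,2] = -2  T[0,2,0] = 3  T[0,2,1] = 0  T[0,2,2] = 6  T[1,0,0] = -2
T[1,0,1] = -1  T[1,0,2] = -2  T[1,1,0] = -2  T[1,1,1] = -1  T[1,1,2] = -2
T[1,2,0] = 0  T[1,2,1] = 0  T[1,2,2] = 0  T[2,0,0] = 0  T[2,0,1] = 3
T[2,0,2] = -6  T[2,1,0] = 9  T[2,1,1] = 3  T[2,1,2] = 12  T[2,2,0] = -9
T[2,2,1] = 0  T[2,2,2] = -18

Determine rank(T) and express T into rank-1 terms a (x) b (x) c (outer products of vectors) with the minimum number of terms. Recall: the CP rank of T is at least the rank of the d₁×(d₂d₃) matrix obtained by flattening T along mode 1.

rank(T) = 2

Lower bound: the mode-3 unfolding of T (rows indexed by k, columns by (i,j) = (0,0), (0,1), (0,2), (1,0), (1,1), (1,2), (2,0), (2,1), (2,2)) is [[2, -1, 3, -2, -2, 0, 0, 9, -9], [0, 0, 0, -1, -1, 0, 3, 3, 0], [4, -2, 6, -2, -2, 0, -6, 12, -18]].
There the 2×2 minor on rows k ∈ {0, 1}, columns (i,j) ∈ {(0,0), (1,0)} is det [[2, -2], [0, -1]] = -2 ≠ 0, so this unfolding has rank ≥ 2; CP rank is at least every unfolding rank, so rank(T) ≥ 2. (Flattening ranks never certify an upper bound on CP rank; for that we must actually write T with 2 rank-1 terms.)
Upper bound — finding two terms. Write S_k = T[:,:,k] for the frontal slices: S₀ = [[2, -1, 3], [-2, -2, 0], [0, 9, -9]], S₁ = [[0, 0, 0], [-1, -1, 0], [3, 3, 0]], S₂ = [[4, -2, 6], [-2, -2, 0], [-6, 12, -18]].
If T = a₁ (x) b₁ (x) c₁ + a₂ (x) b₂ (x) c₂ then each S_k = c₁[k]·a₁b₁ᵀ + c₂[k]·a₂b₂ᵀ. S₀ and S₁ are linearly independent, so a₁b₁ᵀ and a₂b₂ᵀ must span the same plane of matrices: they are the rank-1 matrices of the form x·S₀ + y·S₁.
The 2×2 minor of x·S₀ + y·S₁ on rows {0,1}, columns {0,1} is −6·x² − 3·xy = (-3)·(2·x + y)(x), vanishing at (x:y) = (1:-2) and (0:1).
M₁ = S₀ − 2·S₁ = [[2, -1, 3], [0, 0, 0], [-6, 3, -9]] = (1, 0, -3)(2, -1, 3)ᵀ and M₂ = S₁ = [[0, 0, 0], [-1, -1, 0], [3, 3, 0]] = −(0, 1, -3)(1, 1, 0)ᵀ, so take a₁ = (1, 0, -3), b₁ = (2, -1, 3), a₂ = (0, 1, -3), b₂ = (1, 1, 0).
Each slice is an integer combination of E₁ = a₁b₁ᵀ and E₂ = a₂b₂ᵀ: S₀ = E₁ − 2·E₂, S₁ = −E₂, S₂ = 2·E₁ − 2·E₂; reading off coefficients, c₁ = (1, 0, 2) and c₂ = (-2, -1, -2).
Hence T = (1, 0, -3) (x) (2, -1, 3) (x) (1, 0, 2) + (0, 1, -3) (x) (1, 1, 0) (x) (-2, -1, -2), so rank(T) ≤ 2.
These bounds meet, so rank(T) = 2.
Check entry T[2,1,1] = 3: (-3)·(-1)·(0) + (-3)·(1)·(-1) = 3.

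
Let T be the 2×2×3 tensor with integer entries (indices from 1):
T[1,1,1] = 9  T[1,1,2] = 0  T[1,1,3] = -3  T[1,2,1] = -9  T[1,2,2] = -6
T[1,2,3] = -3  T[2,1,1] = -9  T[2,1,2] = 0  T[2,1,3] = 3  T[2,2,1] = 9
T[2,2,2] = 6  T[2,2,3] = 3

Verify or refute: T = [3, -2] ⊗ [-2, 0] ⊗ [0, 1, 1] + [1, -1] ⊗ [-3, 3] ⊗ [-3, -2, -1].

No

Reconstruct entry (2,1,2) from the claimed factors: Σₗ aₗ[2]bₗ[1]cₗ[2] = (-2)·(-2)·(1) + (-1)·(-3)·(-2) = -2, but T[2,1,2] = 0. The claim is false.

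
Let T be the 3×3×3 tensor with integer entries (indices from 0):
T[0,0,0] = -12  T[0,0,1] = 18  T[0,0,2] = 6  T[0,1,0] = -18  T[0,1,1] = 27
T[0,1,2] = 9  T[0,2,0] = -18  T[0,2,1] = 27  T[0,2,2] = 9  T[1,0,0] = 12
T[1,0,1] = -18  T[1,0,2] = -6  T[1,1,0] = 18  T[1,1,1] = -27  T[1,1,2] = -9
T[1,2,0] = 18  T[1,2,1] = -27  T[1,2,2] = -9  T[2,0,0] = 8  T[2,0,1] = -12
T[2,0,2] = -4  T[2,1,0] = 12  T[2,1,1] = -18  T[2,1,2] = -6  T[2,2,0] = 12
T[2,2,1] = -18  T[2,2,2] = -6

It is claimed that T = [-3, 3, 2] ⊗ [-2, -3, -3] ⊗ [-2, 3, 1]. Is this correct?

Yes

Reconstruct entrywise from the claimed factors. For example, T[2,1,2] = -6 and Σₗ aₗ[2]bₗ[1]cₗ[2] = (2)·(-3)·(1) = -6; checking all 27 entries, every one matches. The claim holds.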